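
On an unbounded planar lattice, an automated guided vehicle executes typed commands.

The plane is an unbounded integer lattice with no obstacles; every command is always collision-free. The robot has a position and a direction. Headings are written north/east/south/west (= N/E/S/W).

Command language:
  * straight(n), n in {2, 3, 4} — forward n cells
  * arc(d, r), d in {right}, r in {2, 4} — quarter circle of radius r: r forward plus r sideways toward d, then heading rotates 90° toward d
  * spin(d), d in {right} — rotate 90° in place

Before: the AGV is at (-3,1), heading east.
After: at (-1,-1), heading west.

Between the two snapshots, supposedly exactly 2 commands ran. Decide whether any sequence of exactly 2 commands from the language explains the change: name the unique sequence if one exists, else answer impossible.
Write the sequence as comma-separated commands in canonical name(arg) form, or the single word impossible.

arc(right, 2), spin(right)

key: position moved to (-1,-1) AND the heading swung to W — translation plus rotation needed
from: at (-3,1), heading east
t=1 arc(right, 2) ⇒ at (-1,-1), heading south
t=2 spin(right) ⇒ at (-1,-1), heading west
uniquely the one of 36 2-step routes that fits.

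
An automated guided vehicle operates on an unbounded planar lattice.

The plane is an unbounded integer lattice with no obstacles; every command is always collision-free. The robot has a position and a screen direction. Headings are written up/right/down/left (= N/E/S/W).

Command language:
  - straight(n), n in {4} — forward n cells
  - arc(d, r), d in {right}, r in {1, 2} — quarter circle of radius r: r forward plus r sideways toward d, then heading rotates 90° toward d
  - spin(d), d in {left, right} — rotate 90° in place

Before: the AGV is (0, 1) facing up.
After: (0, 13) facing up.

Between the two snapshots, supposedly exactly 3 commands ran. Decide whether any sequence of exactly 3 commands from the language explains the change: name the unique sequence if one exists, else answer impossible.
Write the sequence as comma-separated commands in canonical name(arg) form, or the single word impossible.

key: still facing N at the end — nothing in the sequence rotates
t0: (0, 1) facing up
1. straight(4) → (0, 5) facing up
2. straight(4) → (0, 9) facing up
3. straight(4) → (0, 13) facing up
no other 3-command option fits: unique.

straight(4), straight(4), straight(4)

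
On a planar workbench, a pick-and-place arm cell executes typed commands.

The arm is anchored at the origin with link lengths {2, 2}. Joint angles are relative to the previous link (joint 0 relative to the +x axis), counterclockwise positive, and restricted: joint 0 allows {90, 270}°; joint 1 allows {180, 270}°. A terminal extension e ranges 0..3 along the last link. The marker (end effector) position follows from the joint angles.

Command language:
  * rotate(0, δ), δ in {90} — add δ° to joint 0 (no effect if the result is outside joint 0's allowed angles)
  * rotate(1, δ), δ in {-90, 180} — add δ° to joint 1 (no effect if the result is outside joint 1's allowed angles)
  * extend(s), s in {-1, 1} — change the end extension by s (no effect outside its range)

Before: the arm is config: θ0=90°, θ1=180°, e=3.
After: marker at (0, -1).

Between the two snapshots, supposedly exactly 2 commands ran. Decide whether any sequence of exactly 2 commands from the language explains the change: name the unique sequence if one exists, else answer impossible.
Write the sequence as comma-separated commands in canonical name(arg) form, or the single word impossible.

start: config: θ0=90°, θ1=180°, e=3
t=1 extend(-1) ⇒ config: θ0=90°, θ1=180°, e=2
t=2 extend(-1) ⇒ config: θ0=90°, θ1=180°, e=1
uniquely the one of 25 2-step routes that fits.

extend(-1), extend(-1)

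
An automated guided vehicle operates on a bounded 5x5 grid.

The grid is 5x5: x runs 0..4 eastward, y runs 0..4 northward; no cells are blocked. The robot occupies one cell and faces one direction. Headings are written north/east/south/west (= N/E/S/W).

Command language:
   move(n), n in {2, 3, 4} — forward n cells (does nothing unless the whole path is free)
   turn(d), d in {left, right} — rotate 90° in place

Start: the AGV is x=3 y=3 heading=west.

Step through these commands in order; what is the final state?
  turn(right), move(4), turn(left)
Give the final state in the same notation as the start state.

x=3 y=3 heading=west

t0: x=3 y=3 heading=west
t=1 turn(right) ⇒ x=3 y=3 heading=north
t=2 move(4) ⇒ x=3 y=3 heading=north
t=3 turn(left) ⇒ x=3 y=3 heading=west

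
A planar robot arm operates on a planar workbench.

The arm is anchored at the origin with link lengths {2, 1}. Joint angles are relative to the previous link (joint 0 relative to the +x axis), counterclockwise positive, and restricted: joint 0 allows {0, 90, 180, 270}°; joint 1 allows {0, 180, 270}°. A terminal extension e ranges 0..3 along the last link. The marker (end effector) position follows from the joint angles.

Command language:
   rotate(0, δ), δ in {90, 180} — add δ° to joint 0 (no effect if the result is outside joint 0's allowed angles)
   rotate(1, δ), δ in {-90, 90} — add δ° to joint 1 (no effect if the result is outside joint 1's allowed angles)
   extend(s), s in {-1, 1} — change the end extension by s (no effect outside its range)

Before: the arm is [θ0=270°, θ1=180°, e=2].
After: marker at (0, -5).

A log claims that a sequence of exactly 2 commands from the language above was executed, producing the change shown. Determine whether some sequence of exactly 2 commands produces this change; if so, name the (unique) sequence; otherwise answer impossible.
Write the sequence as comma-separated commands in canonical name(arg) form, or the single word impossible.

rotate(1, 90), rotate(1, 90)

start: [θ0=270°, θ1=180°, e=2]
t=1 rotate(1, 90) ⇒ [θ0=270°, θ1=270°, e=2]
t=2 rotate(1, 90) ⇒ [θ0=270°, θ1=0°, e=2]
uniquely the one of 36 2-step routes that fits.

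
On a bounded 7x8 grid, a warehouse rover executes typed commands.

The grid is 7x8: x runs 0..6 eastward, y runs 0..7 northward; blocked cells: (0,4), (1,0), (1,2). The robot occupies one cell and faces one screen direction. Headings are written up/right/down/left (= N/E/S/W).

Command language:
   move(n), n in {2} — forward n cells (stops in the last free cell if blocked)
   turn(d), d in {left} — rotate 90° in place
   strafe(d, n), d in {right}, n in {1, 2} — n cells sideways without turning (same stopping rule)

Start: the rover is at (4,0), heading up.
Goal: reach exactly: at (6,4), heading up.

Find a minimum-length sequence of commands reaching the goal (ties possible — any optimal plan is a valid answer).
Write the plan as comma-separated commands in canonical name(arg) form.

begin: at (4,0), heading up
[1] after strafe(right, 2): at (6,0), heading up
[2] after move(2): at (6,2), heading up
[3] after move(2): at (6,4), heading up
nothing shorter than 3 reaches the goal.

strafe(right, 2), move(2), move(2)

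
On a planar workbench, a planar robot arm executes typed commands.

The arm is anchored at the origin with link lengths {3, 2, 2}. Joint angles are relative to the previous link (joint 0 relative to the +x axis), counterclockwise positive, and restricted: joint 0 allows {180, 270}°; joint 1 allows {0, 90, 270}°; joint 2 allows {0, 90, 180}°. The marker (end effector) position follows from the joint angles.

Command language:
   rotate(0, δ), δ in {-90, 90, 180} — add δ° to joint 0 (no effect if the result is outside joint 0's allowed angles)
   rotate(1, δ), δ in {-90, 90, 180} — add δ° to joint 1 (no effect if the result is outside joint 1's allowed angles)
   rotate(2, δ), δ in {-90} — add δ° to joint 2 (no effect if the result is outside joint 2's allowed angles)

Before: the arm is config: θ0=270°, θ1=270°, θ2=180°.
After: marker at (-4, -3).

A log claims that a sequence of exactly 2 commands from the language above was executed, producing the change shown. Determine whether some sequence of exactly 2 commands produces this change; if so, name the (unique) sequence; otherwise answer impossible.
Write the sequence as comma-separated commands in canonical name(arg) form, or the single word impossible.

rotate(2, -90), rotate(2, -90)

begin: config: θ0=270°, θ1=270°, θ2=180°
1. rotate(2, -90) → config: θ0=270°, θ1=270°, θ2=90°
2. rotate(2, -90) → config: θ0=270°, θ1=270°, θ2=0°
uniquely the one of 49 2-step routes that fits.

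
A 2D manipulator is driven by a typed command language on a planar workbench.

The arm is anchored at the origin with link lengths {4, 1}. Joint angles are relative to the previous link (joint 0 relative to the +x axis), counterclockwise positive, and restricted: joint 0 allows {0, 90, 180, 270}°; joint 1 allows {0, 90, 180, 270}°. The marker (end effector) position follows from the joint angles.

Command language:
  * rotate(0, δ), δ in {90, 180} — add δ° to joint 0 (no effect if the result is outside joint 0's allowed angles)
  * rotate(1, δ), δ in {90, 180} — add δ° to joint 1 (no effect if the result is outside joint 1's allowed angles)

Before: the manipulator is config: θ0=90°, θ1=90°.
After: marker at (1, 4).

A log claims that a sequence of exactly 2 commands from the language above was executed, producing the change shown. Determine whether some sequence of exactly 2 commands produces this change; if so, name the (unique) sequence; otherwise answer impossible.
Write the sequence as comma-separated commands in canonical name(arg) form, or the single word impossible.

begin: config: θ0=90°, θ1=90°
step 1 (rotate(1, 90)): config: θ0=90°, θ1=180°
step 2 (rotate(1, 90)): config: θ0=90°, θ1=270°
no other 2-command option fits: unique.

rotate(1, 90), rotate(1, 90)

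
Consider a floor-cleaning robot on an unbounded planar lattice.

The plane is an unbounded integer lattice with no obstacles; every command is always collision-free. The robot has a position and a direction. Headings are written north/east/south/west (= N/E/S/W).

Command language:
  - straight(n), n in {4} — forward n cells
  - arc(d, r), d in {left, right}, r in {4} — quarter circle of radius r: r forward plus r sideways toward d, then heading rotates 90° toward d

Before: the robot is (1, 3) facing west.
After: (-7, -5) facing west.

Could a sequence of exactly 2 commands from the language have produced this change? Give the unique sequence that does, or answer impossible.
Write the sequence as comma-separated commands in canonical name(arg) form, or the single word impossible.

arc(left, 4), arc(right, 4)

key: still facing W at the end — net rotation zero over 2 steps
initial: (1, 3) facing west
[1] after arc(left, 4): (-3, -1) facing south
[2] after arc(right, 4): (-7, -5) facing west
no other 2-command option fits: unique.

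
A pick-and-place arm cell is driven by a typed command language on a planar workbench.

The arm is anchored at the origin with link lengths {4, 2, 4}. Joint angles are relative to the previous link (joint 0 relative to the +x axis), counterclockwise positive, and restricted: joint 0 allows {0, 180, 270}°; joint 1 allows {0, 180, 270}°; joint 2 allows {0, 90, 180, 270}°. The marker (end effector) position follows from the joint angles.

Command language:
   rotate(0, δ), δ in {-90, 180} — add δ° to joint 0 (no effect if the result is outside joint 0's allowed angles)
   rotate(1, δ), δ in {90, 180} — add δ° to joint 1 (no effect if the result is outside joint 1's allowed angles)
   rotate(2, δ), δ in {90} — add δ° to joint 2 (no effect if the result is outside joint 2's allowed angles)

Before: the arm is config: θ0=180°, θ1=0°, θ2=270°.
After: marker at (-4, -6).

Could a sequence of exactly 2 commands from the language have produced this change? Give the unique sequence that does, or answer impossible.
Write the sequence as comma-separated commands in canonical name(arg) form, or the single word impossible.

rotate(0, 180), rotate(0, -90)

key: running rotate(0, -90) before rotate(0, 180) would end elsewhere — order is forced
initial: config: θ0=180°, θ1=0°, θ2=270°
step 1 (rotate(0, 180)): config: θ0=0°, θ1=0°, θ2=270°
step 2 (rotate(0, -90)): config: θ0=270°, θ1=0°, θ2=270°
no other 2-command option fits: unique.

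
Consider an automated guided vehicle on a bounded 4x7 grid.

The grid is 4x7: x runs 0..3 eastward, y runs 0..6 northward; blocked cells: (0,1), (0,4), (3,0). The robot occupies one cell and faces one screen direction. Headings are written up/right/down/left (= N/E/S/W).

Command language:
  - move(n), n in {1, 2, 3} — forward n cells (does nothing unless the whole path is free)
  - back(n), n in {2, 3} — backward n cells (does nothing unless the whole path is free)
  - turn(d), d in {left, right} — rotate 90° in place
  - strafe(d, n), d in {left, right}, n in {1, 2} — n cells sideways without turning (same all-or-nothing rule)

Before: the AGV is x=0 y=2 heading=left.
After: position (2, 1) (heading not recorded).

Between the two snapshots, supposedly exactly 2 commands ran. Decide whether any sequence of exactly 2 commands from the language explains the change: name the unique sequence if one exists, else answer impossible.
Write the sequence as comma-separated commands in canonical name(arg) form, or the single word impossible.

key: order matters: swapping back(2) and strafe(left, 1) lands elsewhere
t0: x=0 y=2 heading=left
t=1 back(2) ⇒ x=2 y=2 heading=left
t=2 strafe(left, 1) ⇒ x=2 y=1 heading=left
uniquely the one of 121 2-step routes that fits.

back(2), strafe(left, 1)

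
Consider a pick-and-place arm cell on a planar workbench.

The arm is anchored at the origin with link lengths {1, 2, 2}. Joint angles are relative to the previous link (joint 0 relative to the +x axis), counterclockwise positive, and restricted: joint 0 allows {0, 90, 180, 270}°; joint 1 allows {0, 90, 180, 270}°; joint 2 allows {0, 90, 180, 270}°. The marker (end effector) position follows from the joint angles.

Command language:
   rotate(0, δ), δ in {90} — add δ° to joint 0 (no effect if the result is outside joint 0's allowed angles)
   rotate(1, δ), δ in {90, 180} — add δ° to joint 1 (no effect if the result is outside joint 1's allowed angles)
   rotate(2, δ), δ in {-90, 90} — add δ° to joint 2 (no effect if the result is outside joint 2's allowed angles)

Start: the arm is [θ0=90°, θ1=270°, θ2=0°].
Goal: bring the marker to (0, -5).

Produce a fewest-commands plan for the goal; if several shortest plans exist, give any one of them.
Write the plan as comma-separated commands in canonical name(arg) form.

rotate(1, 90), rotate(0, 90), rotate(0, 90)

initial: [θ0=90°, θ1=270°, θ2=0°]
step 1 (rotate(1, 90)): [θ0=90°, θ1=0°, θ2=0°]
step 2 (rotate(0, 90)): [θ0=180°, θ1=0°, θ2=0°]
step 3 (rotate(0, 90)): [θ0=270°, θ1=0°, θ2=0°]
nothing shorter than 3 reaches the goal.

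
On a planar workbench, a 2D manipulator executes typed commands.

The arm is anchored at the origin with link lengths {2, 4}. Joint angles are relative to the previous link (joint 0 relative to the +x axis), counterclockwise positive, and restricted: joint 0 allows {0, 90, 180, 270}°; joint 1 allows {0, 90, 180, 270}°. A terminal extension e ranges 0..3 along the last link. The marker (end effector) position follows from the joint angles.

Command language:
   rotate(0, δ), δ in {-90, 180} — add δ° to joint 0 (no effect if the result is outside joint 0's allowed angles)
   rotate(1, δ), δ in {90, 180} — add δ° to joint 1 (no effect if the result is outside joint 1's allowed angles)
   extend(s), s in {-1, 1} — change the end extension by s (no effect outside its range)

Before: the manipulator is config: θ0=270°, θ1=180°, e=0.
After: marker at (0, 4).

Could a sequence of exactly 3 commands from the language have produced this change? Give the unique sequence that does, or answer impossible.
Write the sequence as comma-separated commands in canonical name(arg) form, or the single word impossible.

key: running extend(1) before extend(-1) would end elsewhere — order is forced
start: config: θ0=270°, θ1=180°, e=0
t=1 extend(-1) ⇒ config: θ0=270°, θ1=180°, e=0
t=2 extend(1) ⇒ config: θ0=270°, θ1=180°, e=1
t=3 extend(1) ⇒ config: θ0=270°, θ1=180°, e=2
no other 3-command option fits: unique.

extend(-1), extend(1), extend(1)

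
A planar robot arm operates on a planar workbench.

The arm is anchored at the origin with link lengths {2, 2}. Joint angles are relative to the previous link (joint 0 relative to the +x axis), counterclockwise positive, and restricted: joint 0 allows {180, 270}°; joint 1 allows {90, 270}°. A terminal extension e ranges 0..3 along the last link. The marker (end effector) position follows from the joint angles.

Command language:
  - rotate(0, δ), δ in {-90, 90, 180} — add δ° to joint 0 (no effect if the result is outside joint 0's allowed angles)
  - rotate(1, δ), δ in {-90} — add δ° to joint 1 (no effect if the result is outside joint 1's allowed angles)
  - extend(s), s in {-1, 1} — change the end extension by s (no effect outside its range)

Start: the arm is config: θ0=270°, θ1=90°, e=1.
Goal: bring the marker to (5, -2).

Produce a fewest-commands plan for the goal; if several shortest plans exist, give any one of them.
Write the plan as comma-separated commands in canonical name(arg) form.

extend(1), extend(1)

from: config: θ0=270°, θ1=90°, e=1
1. extend(1) → config: θ0=270°, θ1=90°, e=2
2. extend(1) → config: θ0=270°, θ1=90°, e=3
minimal: 2 command(s), checked below 2.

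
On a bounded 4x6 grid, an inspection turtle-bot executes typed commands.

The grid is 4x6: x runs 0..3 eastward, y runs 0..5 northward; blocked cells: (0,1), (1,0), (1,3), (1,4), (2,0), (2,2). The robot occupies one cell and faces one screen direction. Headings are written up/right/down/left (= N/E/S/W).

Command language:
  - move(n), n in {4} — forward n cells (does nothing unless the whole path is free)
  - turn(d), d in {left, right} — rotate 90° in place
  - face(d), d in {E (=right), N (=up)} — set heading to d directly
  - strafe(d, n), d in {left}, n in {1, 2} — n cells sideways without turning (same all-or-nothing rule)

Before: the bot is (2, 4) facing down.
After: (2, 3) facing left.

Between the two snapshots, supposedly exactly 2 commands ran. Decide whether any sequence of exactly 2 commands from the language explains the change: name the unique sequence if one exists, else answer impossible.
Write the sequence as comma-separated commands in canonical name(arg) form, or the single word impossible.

key: running strafe(left, 1) before turn(right) would end elsewhere — order is forced
start: (2, 4) facing down
[1] after turn(right): (2, 4) facing left
[2] after strafe(left, 1): (2, 3) facing left
all 49 alternatives checked — unique.

turn(right), strafe(left, 1)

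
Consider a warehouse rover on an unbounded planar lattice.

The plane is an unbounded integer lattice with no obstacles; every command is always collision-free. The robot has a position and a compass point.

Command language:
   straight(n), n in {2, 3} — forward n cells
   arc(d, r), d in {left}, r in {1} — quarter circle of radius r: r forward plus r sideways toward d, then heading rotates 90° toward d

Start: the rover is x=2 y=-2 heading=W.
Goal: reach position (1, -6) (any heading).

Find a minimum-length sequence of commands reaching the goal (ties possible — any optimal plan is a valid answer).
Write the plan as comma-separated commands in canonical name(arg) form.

t0: x=2 y=-2 heading=W
step 1 (arc(left, 1)): x=1 y=-3 heading=S
step 2 (straight(3)): x=1 y=-6 heading=S
nothing shorter than 2 reaches the goal.

arc(left, 1), straight(3)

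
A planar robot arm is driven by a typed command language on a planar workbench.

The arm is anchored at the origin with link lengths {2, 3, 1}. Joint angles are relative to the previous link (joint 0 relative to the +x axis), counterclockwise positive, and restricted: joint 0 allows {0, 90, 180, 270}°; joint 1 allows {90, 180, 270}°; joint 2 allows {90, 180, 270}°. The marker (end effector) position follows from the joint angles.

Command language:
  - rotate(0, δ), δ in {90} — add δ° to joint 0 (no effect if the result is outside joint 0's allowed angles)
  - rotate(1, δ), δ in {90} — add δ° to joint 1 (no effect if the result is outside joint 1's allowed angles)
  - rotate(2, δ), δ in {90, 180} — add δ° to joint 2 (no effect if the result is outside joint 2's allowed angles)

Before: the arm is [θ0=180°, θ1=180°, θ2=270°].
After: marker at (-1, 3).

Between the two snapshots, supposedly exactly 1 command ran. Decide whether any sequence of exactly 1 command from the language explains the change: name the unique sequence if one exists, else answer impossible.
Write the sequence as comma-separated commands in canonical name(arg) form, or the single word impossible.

rotate(1, 90)

initial: [θ0=180°, θ1=180°, θ2=270°]
[1] after rotate(1, 90): [θ0=180°, θ1=270°, θ2=270°]
all 4 alternatives checked — unique.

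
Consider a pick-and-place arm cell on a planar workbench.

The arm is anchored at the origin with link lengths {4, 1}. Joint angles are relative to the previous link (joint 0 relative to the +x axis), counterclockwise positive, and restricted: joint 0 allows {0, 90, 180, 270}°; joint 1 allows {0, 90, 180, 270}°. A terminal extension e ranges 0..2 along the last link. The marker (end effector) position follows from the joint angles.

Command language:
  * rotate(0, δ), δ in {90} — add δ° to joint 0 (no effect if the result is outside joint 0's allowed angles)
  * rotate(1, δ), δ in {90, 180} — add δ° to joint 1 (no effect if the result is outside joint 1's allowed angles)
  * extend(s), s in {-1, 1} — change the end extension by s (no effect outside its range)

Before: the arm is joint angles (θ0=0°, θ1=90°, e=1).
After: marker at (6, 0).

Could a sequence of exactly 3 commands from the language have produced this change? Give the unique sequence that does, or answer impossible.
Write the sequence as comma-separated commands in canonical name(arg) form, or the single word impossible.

rotate(1, 90), rotate(1, 90), rotate(1, 90)

initial: joint angles (θ0=0°, θ1=90°, e=1)
step 1 (rotate(1, 90)): joint angles (θ0=0°, θ1=180°, e=1)
step 2 (rotate(1, 90)): joint angles (θ0=0°, θ1=270°, e=1)
step 3 (rotate(1, 90)): joint angles (θ0=0°, θ1=0°, e=1)
no other 3-command option fits: unique.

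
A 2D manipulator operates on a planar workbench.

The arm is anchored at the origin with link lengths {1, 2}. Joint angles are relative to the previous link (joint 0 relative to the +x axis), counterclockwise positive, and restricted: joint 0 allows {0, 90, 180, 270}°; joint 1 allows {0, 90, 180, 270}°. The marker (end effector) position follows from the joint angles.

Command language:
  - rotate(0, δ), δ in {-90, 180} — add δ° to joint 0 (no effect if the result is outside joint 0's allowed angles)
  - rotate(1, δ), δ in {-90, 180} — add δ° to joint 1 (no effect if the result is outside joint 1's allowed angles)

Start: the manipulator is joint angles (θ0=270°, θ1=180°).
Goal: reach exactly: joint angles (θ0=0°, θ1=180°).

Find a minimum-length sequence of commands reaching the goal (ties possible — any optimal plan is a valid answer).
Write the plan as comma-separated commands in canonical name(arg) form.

rotate(0, 180), rotate(0, -90)

start: joint angles (θ0=270°, θ1=180°)
1. rotate(0, 180) → joint angles (θ0=90°, θ1=180°)
2. rotate(0, -90) → joint angles (θ0=0°, θ1=180°)
nothing shorter than 2 reaches the goal.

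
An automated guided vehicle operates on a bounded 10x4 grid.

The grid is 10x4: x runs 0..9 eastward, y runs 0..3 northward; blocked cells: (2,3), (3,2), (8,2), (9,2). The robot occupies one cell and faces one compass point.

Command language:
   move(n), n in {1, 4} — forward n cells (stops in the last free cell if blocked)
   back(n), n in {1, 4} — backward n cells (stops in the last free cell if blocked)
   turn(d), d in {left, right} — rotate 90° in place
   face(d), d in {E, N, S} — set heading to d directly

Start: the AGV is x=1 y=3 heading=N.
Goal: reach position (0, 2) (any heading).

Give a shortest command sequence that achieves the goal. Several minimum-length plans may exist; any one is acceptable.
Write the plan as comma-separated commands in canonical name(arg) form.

back(1), turn(right), back(4)

start: x=1 y=3 heading=N
t=1 back(1) ⇒ x=1 y=2 heading=N
t=2 turn(right) ⇒ x=1 y=2 heading=E
t=3 back(4) ⇒ x=0 y=2 heading=E
no 2-step plan works, so 3 is optimal.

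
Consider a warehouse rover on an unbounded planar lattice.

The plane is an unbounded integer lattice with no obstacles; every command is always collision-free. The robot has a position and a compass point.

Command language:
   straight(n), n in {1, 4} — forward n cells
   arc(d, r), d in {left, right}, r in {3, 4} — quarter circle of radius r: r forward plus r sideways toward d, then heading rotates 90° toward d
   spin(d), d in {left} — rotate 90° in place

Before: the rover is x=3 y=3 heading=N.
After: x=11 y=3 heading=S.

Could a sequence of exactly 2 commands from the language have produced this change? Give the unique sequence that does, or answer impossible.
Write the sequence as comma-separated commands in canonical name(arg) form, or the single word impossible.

key: position moved to (11,3) AND the heading swung to S — translation plus rotation needed
begin: x=3 y=3 heading=N
step 1 (arc(right, 4)): x=7 y=7 heading=E
step 2 (arc(right, 4)): x=11 y=3 heading=S
no other 2-command option fits: unique.

arc(right, 4), arc(right, 4)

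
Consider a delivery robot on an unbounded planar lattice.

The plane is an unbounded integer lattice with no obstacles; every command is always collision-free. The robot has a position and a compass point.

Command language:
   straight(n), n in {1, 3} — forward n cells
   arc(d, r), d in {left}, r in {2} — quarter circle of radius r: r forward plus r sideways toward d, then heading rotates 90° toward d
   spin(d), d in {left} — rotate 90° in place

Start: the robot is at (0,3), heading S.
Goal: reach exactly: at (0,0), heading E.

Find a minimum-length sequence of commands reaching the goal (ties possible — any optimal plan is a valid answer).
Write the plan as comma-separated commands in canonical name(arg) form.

start: at (0,3), heading S
1. straight(3) → at (0,0), heading S
2. spin(left) → at (0,0), heading E
nothing shorter than 2 reaches the goal.

straight(3), spin(left)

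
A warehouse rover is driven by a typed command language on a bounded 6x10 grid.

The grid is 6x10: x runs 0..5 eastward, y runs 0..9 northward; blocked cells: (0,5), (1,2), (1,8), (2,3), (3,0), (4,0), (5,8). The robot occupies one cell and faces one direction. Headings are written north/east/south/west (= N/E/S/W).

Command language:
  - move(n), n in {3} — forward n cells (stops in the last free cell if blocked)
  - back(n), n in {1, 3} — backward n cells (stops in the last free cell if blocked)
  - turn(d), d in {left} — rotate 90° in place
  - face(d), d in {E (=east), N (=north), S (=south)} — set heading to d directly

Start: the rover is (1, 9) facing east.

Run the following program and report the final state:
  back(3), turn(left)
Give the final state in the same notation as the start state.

initial: (1, 9) facing east
[1] after back(3): (0, 9) facing east
[2] after turn(left): (0, 9) facing north

(0, 9) facing north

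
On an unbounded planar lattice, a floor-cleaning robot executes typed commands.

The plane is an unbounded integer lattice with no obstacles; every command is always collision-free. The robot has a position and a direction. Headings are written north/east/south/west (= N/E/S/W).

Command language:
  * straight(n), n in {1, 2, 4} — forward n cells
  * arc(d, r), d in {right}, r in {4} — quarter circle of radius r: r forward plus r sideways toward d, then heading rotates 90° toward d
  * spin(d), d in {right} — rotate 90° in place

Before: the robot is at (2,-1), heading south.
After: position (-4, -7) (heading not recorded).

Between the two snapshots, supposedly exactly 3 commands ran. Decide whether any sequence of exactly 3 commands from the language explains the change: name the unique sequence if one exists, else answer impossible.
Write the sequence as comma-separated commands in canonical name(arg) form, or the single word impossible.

from: at (2,-1), heading south
[1] after straight(2): at (2,-3), heading south
[2] after arc(right, 4): at (-2,-7), heading west
[3] after straight(2): at (-4,-7), heading west
all 125 alternatives checked — unique.

straight(2), arc(right, 4), straight(2)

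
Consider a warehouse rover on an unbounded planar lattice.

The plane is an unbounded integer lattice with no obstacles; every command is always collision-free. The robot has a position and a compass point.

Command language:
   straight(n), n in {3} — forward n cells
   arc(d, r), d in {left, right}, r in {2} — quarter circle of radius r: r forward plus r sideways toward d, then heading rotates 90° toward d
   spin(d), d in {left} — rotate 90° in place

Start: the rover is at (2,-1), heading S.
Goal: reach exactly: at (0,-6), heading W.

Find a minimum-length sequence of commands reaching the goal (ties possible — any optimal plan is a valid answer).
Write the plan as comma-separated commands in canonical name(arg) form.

straight(3), arc(right, 2)

begin: at (2,-1), heading S
t=1 straight(3) ⇒ at (2,-4), heading S
t=2 arc(right, 2) ⇒ at (0,-6), heading W
minimal: 2 command(s), checked below 2.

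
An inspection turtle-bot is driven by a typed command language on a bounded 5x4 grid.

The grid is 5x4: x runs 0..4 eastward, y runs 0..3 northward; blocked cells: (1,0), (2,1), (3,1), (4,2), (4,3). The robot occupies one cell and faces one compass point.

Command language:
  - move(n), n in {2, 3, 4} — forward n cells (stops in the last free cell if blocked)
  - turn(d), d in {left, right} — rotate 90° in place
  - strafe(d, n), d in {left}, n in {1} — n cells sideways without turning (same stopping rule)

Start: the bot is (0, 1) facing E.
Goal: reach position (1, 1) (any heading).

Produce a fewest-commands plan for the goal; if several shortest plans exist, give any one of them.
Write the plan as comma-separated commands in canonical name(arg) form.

move(3)

from: (0, 1) facing E
step 1 (move(3)): (1, 1) facing E
minimal: 1 command(s), checked below 1.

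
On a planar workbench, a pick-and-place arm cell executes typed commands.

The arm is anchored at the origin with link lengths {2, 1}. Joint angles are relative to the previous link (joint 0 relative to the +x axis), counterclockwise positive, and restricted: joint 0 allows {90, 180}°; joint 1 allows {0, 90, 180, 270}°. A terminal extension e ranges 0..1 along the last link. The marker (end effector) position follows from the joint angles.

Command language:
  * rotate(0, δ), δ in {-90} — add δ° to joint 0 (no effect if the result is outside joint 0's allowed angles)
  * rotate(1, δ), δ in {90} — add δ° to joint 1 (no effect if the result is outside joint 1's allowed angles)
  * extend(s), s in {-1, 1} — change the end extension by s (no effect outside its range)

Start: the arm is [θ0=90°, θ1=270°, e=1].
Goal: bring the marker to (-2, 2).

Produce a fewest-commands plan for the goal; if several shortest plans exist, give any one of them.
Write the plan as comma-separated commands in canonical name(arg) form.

start: [θ0=90°, θ1=270°, e=1]
t=1 rotate(1, 90) ⇒ [θ0=90°, θ1=0°, e=1]
t=2 rotate(1, 90) ⇒ [θ0=90°, θ1=90°, e=1]
no 1-step plan works, so 2 is optimal.

rotate(1, 90), rotate(1, 90)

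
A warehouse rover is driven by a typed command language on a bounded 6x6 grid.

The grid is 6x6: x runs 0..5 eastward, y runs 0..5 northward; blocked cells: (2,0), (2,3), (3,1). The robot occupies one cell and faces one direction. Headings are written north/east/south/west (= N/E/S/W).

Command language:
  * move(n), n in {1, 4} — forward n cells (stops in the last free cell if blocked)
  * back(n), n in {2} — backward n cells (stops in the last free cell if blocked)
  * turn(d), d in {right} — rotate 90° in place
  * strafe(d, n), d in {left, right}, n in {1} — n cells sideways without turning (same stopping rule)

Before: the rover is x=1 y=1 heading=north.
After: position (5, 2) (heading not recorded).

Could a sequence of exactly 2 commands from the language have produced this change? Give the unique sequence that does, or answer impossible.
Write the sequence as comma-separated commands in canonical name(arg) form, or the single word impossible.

impossible

no 2-step route produces this change.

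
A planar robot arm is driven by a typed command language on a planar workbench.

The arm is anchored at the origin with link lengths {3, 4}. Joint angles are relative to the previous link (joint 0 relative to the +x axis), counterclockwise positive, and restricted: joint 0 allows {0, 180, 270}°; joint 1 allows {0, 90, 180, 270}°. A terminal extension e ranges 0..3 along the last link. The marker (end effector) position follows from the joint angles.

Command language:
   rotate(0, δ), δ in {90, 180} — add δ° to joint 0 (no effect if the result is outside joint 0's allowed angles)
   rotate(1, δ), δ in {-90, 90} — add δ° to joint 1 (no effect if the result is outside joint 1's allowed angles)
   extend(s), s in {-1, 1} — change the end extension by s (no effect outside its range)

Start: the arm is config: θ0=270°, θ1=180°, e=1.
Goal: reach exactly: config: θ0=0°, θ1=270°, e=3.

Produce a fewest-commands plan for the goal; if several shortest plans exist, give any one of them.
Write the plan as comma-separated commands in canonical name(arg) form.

rotate(1, 90), rotate(0, 90), extend(1), extend(1)

begin: config: θ0=270°, θ1=180°, e=1
[1] after rotate(1, 90): config: θ0=270°, θ1=270°, e=1
[2] after rotate(0, 90): config: θ0=0°, θ1=270°, e=1
[3] after extend(1): config: θ0=0°, θ1=270°, e=2
[4] after extend(1): config: θ0=0°, θ1=270°, e=3
no 3-step plan works, so 4 is optimal.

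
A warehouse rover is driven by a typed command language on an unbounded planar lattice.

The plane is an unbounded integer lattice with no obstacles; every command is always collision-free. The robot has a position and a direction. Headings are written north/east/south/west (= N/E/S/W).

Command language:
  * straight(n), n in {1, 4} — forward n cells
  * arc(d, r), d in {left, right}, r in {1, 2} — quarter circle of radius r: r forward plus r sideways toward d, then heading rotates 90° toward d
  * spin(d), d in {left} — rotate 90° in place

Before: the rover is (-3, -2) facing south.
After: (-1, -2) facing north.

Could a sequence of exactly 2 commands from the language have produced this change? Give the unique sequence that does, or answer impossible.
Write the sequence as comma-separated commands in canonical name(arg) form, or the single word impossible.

key: position moved to (-1,-2) AND the heading swung to N — translation plus rotation needed
initial: (-3, -2) facing south
step 1 (arc(left, 1)): (-2, -3) facing east
step 2 (arc(left, 1)): (-1, -2) facing north
no rival 2-sequence matches.

arc(left, 1), arc(left, 1)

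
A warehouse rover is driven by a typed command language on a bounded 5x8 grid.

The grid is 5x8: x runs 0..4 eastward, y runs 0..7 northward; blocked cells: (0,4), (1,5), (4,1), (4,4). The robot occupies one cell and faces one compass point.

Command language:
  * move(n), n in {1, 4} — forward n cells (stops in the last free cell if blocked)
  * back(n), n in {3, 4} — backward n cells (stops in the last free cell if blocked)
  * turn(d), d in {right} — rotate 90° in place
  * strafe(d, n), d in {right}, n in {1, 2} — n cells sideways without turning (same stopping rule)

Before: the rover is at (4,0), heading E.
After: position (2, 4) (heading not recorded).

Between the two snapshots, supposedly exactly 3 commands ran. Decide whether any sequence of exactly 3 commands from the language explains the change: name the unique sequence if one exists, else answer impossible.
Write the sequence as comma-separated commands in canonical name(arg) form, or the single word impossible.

turn(right), strafe(right, 2), back(4)

key: running back(4) before turn(right) would end elsewhere — order is forced
initial: at (4,0), heading E
1. turn(right) → at (4,0), heading S
2. strafe(right, 2) → at (2,0), heading S
3. back(4) → at (2,4), heading S
uniquely the one of 343 3-step routes that fits.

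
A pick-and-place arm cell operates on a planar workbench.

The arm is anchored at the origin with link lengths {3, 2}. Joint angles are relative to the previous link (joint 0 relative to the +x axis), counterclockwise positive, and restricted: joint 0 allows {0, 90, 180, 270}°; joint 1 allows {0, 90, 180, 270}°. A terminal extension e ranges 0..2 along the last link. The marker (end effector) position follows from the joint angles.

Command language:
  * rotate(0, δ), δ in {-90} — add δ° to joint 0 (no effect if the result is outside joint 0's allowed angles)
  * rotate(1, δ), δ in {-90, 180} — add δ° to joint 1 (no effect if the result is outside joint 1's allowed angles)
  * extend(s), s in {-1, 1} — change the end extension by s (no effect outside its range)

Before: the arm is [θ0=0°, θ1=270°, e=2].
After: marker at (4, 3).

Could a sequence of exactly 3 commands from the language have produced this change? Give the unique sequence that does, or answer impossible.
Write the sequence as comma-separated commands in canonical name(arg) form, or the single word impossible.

from: [θ0=0°, θ1=270°, e=2]
[1] after rotate(0, -90): [θ0=270°, θ1=270°, e=2]
[2] after rotate(0, -90): [θ0=180°, θ1=270°, e=2]
[3] after rotate(0, -90): [θ0=90°, θ1=270°, e=2]
no other 3-command option fits: unique.

rotate(0, -90), rotate(0, -90), rotate(0, -90)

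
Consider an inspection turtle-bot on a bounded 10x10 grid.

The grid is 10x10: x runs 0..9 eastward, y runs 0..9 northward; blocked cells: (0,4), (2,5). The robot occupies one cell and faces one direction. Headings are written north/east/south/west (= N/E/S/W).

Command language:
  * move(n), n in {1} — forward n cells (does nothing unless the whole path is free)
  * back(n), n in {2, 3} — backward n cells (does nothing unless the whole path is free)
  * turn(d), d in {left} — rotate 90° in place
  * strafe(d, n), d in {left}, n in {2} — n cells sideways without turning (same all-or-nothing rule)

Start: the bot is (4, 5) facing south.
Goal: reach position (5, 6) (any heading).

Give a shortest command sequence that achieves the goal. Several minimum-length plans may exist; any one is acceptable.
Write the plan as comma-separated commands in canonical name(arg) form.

turn(left), move(1), turn(left), move(1)

initial: (4, 5) facing south
step 1 (turn(left)): (4, 5) facing east
step 2 (move(1)): (5, 5) facing east
step 3 (turn(left)): (5, 5) facing north
step 4 (move(1)): (5, 6) facing north
minimal: 4 command(s), checked below 4.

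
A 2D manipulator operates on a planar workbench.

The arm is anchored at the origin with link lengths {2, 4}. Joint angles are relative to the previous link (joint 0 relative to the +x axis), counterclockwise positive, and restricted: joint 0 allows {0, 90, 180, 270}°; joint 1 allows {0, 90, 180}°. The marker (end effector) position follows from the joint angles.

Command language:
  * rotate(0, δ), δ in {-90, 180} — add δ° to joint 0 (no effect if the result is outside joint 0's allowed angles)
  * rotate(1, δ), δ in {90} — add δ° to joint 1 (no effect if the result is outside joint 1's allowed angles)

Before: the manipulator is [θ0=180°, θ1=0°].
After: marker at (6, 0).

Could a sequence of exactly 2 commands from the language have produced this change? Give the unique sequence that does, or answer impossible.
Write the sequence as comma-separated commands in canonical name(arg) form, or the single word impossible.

rotate(0, -90), rotate(0, -90)

from: [θ0=180°, θ1=0°]
[1] after rotate(0, -90): [θ0=90°, θ1=0°]
[2] after rotate(0, -90): [θ0=0°, θ1=0°]
no rival 2-sequence matches.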